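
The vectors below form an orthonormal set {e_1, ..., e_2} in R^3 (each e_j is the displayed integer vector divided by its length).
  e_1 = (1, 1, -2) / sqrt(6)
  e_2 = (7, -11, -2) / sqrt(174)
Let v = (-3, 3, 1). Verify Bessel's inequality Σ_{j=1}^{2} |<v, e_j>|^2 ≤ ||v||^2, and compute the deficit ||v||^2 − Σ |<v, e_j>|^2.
Σ |<v, e_j>|^2 = 542/29; ||v||^2 = 19; deficit = 9/29

Write each e_j = u_j / sqrt(<u_j, u_j>) where u_j is the displayed integer vector. Then <v, e_j> = <v, u_j> / sqrt(<u_j, u_j>), so |<v, e_j>|^2 = <v, u_j>^2 / <u_j, u_j>.
Coefficients: <v, e_1> = -2/sqrt(6), <v, e_2> = -56/sqrt(174).
Square and sum: Σ |<v, e_j>|^2 = 542/29.
Compute ||v||^2 = v·v = 19.
Deficit = 19 − 542/29 = 9/29 ≥ 0, confirming Bessel's inequality. (The deficit equals ||v − Σ <v,e_j> e_j||^2, the squared distance from v to span{e_j}.)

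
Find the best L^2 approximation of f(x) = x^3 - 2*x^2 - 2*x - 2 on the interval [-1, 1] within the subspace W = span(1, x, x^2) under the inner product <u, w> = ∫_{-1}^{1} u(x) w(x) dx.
g(x) = -2*x^2 - 7*x/5 - 2

The best approximation g ∈ W is the orthogonal projection of f onto W. Writing g = a_0 + a_1 x + a_2 x^2, the coefficients solve the normal equations G · a = b where
  G_{ij} = <φ_i, φ_j> and b_i = <f, φ_i>, with φ_0 = 1, φ_1 = x, φ_2 = x^2.
G =
  [2, 0, 2/3]
  [0, 2/3, 0]
  [2/3, 0, 2/5],
b = (-16/3, -14/15, -32/15).
Solving gives a_0 = -2, a_1 = -7/5, a_2 = -2, so
  g(x) = -2*x^2 - 7*x/5 - 2.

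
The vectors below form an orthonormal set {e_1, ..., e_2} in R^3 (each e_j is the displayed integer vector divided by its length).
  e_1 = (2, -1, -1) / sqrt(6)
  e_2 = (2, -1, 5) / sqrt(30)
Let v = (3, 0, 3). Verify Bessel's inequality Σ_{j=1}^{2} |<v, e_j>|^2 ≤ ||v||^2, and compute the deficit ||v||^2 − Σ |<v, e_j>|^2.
Σ |<v, e_j>|^2 = 81/5; ||v||^2 = 18; deficit = 9/5

Write each e_j = u_j / sqrt(<u_j, u_j>) where u_j is the displayed integer vector. Then <v, e_j> = <v, u_j> / sqrt(<u_j, u_j>), so |<v, e_j>|^2 = <v, u_j>^2 / <u_j, u_j>.
Coefficients: <v, e_1> = 3/sqrt(6), <v, e_2> = 21/sqrt(30).
Square and sum: Σ |<v, e_j>|^2 = 81/5.
Compute ||v||^2 = v·v = 18.
Deficit = 18 − 81/5 = 9/5 ≥ 0, confirming Bessel's inequality. (The deficit equals ||v − Σ <v,e_j> e_j||^2, the squared distance from v to span{e_j}.)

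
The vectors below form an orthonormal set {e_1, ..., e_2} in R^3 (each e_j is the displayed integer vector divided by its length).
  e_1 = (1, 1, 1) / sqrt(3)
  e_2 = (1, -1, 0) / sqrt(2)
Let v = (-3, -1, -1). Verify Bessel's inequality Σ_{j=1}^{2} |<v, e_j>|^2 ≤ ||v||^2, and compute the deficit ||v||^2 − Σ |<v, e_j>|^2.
Σ |<v, e_j>|^2 = 31/3; ||v||^2 = 11; deficit = 2/3

Write each e_j = u_j / sqrt(<u_j, u_j>) where u_j is the displayed integer vector. Then <v, e_j> = <v, u_j> / sqrt(<u_j, u_j>), so |<v, e_j>|^2 = <v, u_j>^2 / <u_j, u_j>.
Coefficients: <v, e_1> = -5/sqrt(3), <v, e_2> = -2/sqrt(2).
Square and sum: Σ |<v, e_j>|^2 = 31/3.
Compute ||v||^2 = v·v = 11.
Deficit = 11 − 31/3 = 2/3 ≥ 0, confirming Bessel's inequality. (The deficit equals ||v − Σ <v,e_j> e_j||^2, the squared distance from v to span{e_j}.)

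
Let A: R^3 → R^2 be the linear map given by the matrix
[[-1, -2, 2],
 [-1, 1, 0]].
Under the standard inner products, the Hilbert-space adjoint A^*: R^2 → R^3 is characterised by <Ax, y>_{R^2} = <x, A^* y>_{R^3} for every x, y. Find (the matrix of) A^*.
A^* = A^T =
[[-1, -1],
 [-2, 1],
 [2, 0]]

For real matrices with standard dot products, the defining identity <Ax, y> = <x, A^* y> gives (Ax)^T y = x^T (A^*) y, i.e. x^T A^T y = x^T (A^*) y. Since this holds for all x, y, we must have A^* = A^T. Therefore
A^* =
[[-1, -1],
 [-2, 1],
 [2, 0]].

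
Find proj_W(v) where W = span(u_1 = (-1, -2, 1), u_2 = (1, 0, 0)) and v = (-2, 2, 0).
proj_W(v) = (-2, 8/5, -4/5)

Set up U = [u_1 | ... | u_2] ∈ R^(3×2). The projector onto W = col(U) is P = U (U^T U)^(-1) U^T.
Compute U^T U =
  [6, -1]
  [-1, 1],
and U^T v = (-2, -2).
Solve U^T U · c = U^T v for the coefficients: c = (-4/5, -14/5). The projection is proj_W(v) = U c.
Check: (v - proj_W(v)) · u_1 = 0  (should be 0).
Check: (v - proj_W(v)) · u_2 = 0  (should be 0).
Result: proj_W(v) = (-2, 8/5, -4/5).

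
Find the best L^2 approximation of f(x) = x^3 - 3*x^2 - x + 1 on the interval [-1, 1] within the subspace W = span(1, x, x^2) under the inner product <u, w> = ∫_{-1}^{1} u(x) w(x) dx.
g(x) = -3*x^2 - 2*x/5 + 1

The best approximation g ∈ W is the orthogonal projection of f onto W. Writing g = a_0 + a_1 x + a_2 x^2, the coefficients solve the normal equations G · a = b where
  G_{ij} = <φ_i, φ_j> and b_i = <f, φ_i>, with φ_0 = 1, φ_1 = x, φ_2 = x^2.
G =
  [2, 0, 2/3]
  [0, 2/3, 0]
  [2/3, 0, 2/5],
b = (0, -4/15, -8/15).
Solving gives a_0 = 1, a_1 = -2/5, a_2 = -3, so
  g(x) = -3*x^2 - 2*x/5 + 1.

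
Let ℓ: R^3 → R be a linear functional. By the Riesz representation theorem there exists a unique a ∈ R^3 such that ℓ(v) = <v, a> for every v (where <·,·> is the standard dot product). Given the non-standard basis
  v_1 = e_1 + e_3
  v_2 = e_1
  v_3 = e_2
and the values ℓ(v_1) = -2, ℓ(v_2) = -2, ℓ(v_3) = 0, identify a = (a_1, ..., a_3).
a = (-2, 0, 0)

Write a = (a_1, ..., a_3) in the standard basis. For each basis vector v_i, ℓ(v_i) = <v_i, a> is a linear equation in the a_j's. Collect the n equations into a matrix system V a = ℓ, where row i of V is v_i (expressed in the standard basis). Since V is invertible (lower-triangular with 1s on the diagonal, up to permutation), solve by back-substitution:
  V =
[[1, 0, 1],
 [1, 0, 0],
 [0, 1, 0]]
  V a = (-2, -2, 0)
Solving gives a = (-2, 0, 0).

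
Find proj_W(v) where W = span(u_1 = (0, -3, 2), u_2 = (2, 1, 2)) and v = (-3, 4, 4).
proj_W(v) = (41/29, 52/29, 20/29)

Set up U = [u_1 | ... | u_2] ∈ R^(3×2). The projector onto W = col(U) is P = U (U^T U)^(-1) U^T.
Compute U^T U =
  [13, 1]
  [1, 9],
and U^T v = (-4, 6).
Solve U^T U · c = U^T v for the coefficients: c = (-21/58, 41/58). The projection is proj_W(v) = U c.
Check: (v - proj_W(v)) · u_1 = 0  (should be 0).
Check: (v - proj_W(v)) · u_2 = 0  (should be 0).
Result: proj_W(v) = (41/29, 52/29, 20/29).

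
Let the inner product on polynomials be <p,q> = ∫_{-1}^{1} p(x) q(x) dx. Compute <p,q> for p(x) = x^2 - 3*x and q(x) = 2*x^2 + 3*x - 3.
<p,q> = -36/5

Expand the product: p(x)·q(x) = 2*x^4 - 3*x^3 - 12*x^2 + 9*x.
∫_{-1}^{1} of each monomial x^k gives [2/(k+1) if k even, 0 if k odd]. Integrating term-by-term (or equivalently evaluating the antiderivative F(x) = 2*x^5/5 - 3*x^4/4 - 4*x^3 + 9*x^2/2 at the endpoints):
  F(1) − F(−1) = 3/20 − (147/20) = -36/5.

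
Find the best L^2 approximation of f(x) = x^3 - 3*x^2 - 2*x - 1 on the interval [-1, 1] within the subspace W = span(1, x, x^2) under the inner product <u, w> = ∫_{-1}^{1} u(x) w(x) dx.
g(x) = -3*x^2 - 7*x/5 - 1

The best approximation g ∈ W is the orthogonal projection of f onto W. Writing g = a_0 + a_1 x + a_2 x^2, the coefficients solve the normal equations G · a = b where
  G_{ij} = <φ_i, φ_j> and b_i = <f, φ_i>, with φ_0 = 1, φ_1 = x, φ_2 = x^2.
G =
  [2, 0, 2/3]
  [0, 2/3, 0]
  [2/3, 0, 2/5],
b = (-4, -14/15, -28/15).
Solving gives a_0 = -1, a_1 = -7/5, a_2 = -3, so
  g(x) = -3*x^2 - 7*x/5 - 1.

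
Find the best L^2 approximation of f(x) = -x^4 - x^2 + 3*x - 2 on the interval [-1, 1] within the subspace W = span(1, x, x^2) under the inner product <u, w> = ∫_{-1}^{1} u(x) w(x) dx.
g(x) = -13*x^2/7 + 3*x - 67/35

The best approximation g ∈ W is the orthogonal projection of f onto W. Writing g = a_0 + a_1 x + a_2 x^2, the coefficients solve the normal equations G · a = b where
  G_{ij} = <φ_i, φ_j> and b_i = <f, φ_i>, with φ_0 = 1, φ_1 = x, φ_2 = x^2.
G =
  [2, 0, 2/3]
  [0, 2/3, 0]
  [2/3, 0, 2/5],
b = (-76/15, 2, -212/105).
Solving gives a_0 = -67/35, a_1 = 3, a_2 = -13/7, so
  g(x) = -13*x^2/7 + 3*x - 67/35.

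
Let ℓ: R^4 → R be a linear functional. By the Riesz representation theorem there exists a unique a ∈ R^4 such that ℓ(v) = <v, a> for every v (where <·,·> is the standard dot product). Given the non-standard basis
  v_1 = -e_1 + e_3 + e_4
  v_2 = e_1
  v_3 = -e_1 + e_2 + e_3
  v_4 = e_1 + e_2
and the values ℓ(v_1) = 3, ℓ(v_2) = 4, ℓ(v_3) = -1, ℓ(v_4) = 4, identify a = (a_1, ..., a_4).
a = (4, 0, 3, 4)

Write a = (a_1, ..., a_4) in the standard basis. For each basis vector v_i, ℓ(v_i) = <v_i, a> is a linear equation in the a_j's. Collect the n equations into a matrix system V a = ℓ, where row i of V is v_i (expressed in the standard basis). Since V is invertible (lower-triangular with 1s on the diagonal, up to permutation), solve by back-substitution:
  V =
[[-1, 0, 1, 1],
 [1, 0, 0, 0],
 [-1, 1, 1, 0],
 [1, 1, 0, 0]]
  V a = (3, 4, -1, 4)
Solving gives a = (4, 0, 3, 4).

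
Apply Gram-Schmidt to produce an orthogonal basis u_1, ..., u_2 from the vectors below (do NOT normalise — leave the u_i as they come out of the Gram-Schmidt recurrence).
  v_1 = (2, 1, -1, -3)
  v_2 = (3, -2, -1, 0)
Orthogonal basis:
  u_1 = (2, 1, -1, -3)
  u_2 = (7/3, -7/3, -2/3, 1)

Apply the Gram-Schmidt recurrence
  u_1 = v_1
  u_i = v_i − Σ_{j<i} ((v_i · u_j) / (u_j · u_j)) · u_j.

Step by step this gives:
  u_1 = (2, 1, -1, -3)
  u_2 = (7/3, -7/3, -2/3, 1)

Orthogonality check:
  u_2 · u_1 = 0 (should be 0)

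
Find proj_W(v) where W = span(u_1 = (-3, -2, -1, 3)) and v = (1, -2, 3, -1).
proj_W(v) = (15/23, 10/23, 5/23, -15/23)

Set up U = [u_1 | ... | u_1] ∈ R^(4×1). The projector onto W = col(U) is P = U (U^T U)^(-1) U^T.
Compute U^T U =
  [23],
and U^T v = (-5).
Solve U^T U · c = U^T v for the coefficients: c = (-5/23). The projection is proj_W(v) = U c.
Check: (v - proj_W(v)) · u_1 = 0  (should be 0).
Result: proj_W(v) = (15/23, 10/23, 5/23, -15/23).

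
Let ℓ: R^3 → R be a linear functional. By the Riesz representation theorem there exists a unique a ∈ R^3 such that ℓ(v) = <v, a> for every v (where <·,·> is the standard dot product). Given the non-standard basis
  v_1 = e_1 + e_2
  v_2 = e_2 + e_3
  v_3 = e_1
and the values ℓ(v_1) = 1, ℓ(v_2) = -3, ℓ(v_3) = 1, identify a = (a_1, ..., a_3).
a = (1, 0, -3)

Write a = (a_1, ..., a_3) in the standard basis. For each basis vector v_i, ℓ(v_i) = <v_i, a> is a linear equation in the a_j's. Collect the n equations into a matrix system V a = ℓ, where row i of V is v_i (expressed in the standard basis). Since V is invertible (lower-triangular with 1s on the diagonal, up to permutation), solve by back-substitution:
  V =
[[1, 1, 0],
 [0, 1, 1],
 [1, 0, 0]]
  V a = (1, -3, 1)
Solving gives a = (1, 0, -3).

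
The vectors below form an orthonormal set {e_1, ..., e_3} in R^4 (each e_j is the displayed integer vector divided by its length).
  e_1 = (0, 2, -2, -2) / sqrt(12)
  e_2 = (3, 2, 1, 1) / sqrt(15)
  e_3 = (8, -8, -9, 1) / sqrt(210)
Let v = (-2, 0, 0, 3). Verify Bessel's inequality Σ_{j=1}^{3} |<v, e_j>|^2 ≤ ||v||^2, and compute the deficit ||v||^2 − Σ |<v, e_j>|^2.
Σ |<v, e_j>|^2 = 185/42; ||v||^2 = 13; deficit = 361/42

Write each e_j = u_j / sqrt(<u_j, u_j>) where u_j is the displayed integer vector. Then <v, e_j> = <v, u_j> / sqrt(<u_j, u_j>), so |<v, e_j>|^2 = <v, u_j>^2 / <u_j, u_j>.
Coefficients: <v, e_1> = -6/sqrt(12), <v, e_2> = -3/sqrt(15), <v, e_3> = -13/sqrt(210).
Square and sum: Σ |<v, e_j>|^2 = 185/42.
Compute ||v||^2 = v·v = 13.
Deficit = 13 − 185/42 = 361/42 ≥ 0, confirming Bessel's inequality. (The deficit equals ||v − Σ <v,e_j> e_j||^2, the squared distance from v to span{e_j}.)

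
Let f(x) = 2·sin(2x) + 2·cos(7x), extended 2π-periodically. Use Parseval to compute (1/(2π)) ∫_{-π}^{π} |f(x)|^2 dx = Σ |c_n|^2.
Σ |c_n|^2 = 4

Expand |f|^2 and use orthogonality of {sin(nx), cos(mx)} on [-π, π]:
  ∫_{-π}^{π} sin(nx)^2 dx = π, ∫ cos(mx)^2 dx = π, and cross terms integrate to 0.
So ∫_{-π}^{π} f(x)^2 dx = 2^2 · π + 2^2 · π = (4 + 4)π.
Divide by 2π: (4 + 4)/2 = 4.
By Parseval, this equals Σ |c_n|^2.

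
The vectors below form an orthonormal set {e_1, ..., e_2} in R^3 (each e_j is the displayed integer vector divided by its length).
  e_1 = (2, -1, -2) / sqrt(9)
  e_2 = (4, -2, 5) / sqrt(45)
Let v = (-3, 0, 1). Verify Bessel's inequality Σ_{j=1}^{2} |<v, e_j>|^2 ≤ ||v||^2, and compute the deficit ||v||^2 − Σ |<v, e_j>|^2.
Σ |<v, e_j>|^2 = 41/5; ||v||^2 = 10; deficit = 9/5

Write each e_j = u_j / sqrt(<u_j, u_j>) where u_j is the displayed integer vector. Then <v, e_j> = <v, u_j> / sqrt(<u_j, u_j>), so |<v, e_j>|^2 = <v, u_j>^2 / <u_j, u_j>.
Coefficients: <v, e_1> = -8/sqrt(9), <v, e_2> = -7/sqrt(45).
Square and sum: Σ |<v, e_j>|^2 = 41/5.
Compute ||v||^2 = v·v = 10.
Deficit = 10 − 41/5 = 9/5 ≥ 0, confirming Bessel's inequality. (The deficit equals ||v − Σ <v,e_j> e_j||^2, the squared distance from v to span{e_j}.)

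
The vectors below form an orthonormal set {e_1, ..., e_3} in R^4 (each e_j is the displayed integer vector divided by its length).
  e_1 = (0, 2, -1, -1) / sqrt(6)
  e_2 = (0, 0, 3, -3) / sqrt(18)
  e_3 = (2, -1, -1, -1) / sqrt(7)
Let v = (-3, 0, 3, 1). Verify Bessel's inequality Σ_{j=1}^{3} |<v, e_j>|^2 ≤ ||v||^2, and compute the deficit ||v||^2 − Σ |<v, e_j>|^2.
Σ |<v, e_j>|^2 = 398/21; ||v||^2 = 19; deficit = 1/21

Write each e_j = u_j / sqrt(<u_j, u_j>) where u_j is the displayed integer vector. Then <v, e_j> = <v, u_j> / sqrt(<u_j, u_j>), so |<v, e_j>|^2 = <v, u_j>^2 / <u_j, u_j>.
Coefficients: <v, e_1> = -4/sqrt(6), <v, e_2> = 6/sqrt(18), <v, e_3> = -10/sqrt(7).
Square and sum: Σ |<v, e_j>|^2 = 398/21.
Compute ||v||^2 = v·v = 19.
Deficit = 19 − 398/21 = 1/21 ≥ 0, confirming Bessel's inequality. (The deficit equals ||v − Σ <v,e_j> e_j||^2, the squared distance from v to span{e_j}.)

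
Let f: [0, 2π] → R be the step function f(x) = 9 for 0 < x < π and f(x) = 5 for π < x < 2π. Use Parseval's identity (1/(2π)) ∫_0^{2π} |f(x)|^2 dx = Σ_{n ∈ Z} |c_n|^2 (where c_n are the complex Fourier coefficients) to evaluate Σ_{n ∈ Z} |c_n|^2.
Σ |c_n|^2 = 53

Parseval equates the L^2 energy of f (normalised by 1/(2π)) with the ℓ^2 sum of its Fourier coefficients: (1/(2π)) ∫_0^{2π} |f|^2 = Σ |c_n|^2.
Compute the left side: (1/(2π)) [∫_0^π 9^2 dx + ∫_π^{2π} 5^2 dx] = (1/(2π)) · (81π + 25π) = (81 + 25)/2 = 53.
So Σ_{n ∈ Z} |c_n|^2 = 53.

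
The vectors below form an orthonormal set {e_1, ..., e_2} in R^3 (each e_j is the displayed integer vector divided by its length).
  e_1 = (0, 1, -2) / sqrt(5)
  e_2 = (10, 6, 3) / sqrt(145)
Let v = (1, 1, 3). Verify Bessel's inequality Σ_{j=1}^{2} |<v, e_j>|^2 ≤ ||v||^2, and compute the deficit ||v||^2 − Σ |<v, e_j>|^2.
Σ |<v, e_j>|^2 = 270/29; ||v||^2 = 11; deficit = 49/29

Write each e_j = u_j / sqrt(<u_j, u_j>) where u_j is the displayed integer vector. Then <v, e_j> = <v, u_j> / sqrt(<u_j, u_j>), so |<v, e_j>|^2 = <v, u_j>^2 / <u_j, u_j>.
Coefficients: <v, e_1> = -5/sqrt(5), <v, e_2> = 25/sqrt(145).
Square and sum: Σ |<v, e_j>|^2 = 270/29.
Compute ||v||^2 = v·v = 11.
Deficit = 11 − 270/29 = 49/29 ≥ 0, confirming Bessel's inequality. (The deficit equals ||v − Σ <v,e_j> e_j||^2, the squared distance from v to span{e_j}.)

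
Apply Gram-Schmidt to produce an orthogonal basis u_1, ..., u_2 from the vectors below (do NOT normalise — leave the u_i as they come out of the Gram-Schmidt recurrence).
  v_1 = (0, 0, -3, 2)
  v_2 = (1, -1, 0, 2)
Orthogonal basis:
  u_1 = (0, 0, -3, 2)
  u_2 = (1, -1, 12/13, 18/13)

Apply the Gram-Schmidt recurrence
  u_1 = v_1
  u_i = v_i − Σ_{j<i} ((v_i · u_j) / (u_j · u_j)) · u_j.

Step by step this gives:
  u_1 = (0, 0, -3, 2)
  u_2 = (1, -1, 12/13, 18/13)

Orthogonality check:
  u_2 · u_1 = 0 (should be 0)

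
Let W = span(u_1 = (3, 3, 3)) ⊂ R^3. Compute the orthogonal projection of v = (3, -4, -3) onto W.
proj_W(v) = (-4/3, -4/3, -4/3)

Set up U = [u_1 | ... | u_1] ∈ R^(3×1). The projector onto W = col(U) is P = U (U^T U)^(-1) U^T.
Compute U^T U =
  [27],
and U^T v = (-12).
Solve U^T U · c = U^T v for the coefficients: c = (-4/9). The projection is proj_W(v) = U c.
Check: (v - proj_W(v)) · u_1 = 0  (should be 0).
Result: proj_W(v) = (-4/3, -4/3, -4/3).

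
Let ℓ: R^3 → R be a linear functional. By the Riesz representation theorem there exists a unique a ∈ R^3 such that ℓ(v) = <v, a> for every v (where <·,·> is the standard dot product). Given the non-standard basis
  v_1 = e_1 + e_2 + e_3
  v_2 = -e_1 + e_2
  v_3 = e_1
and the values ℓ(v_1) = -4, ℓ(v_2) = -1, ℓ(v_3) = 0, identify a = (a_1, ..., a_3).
a = (0, -1, -3)

Write a = (a_1, ..., a_3) in the standard basis. For each basis vector v_i, ℓ(v_i) = <v_i, a> is a linear equation in the a_j's. Collect the n equations into a matrix system V a = ℓ, where row i of V is v_i (expressed in the standard basis). Since V is invertible (lower-triangular with 1s on the diagonal, up to permutation), solve by back-substitution:
  V =
[[1, 1, 1],
 [-1, 1, 0],
 [1, 0, 0]]
  V a = (-4, -1, 0)
Solving gives a = (0, -1, -3).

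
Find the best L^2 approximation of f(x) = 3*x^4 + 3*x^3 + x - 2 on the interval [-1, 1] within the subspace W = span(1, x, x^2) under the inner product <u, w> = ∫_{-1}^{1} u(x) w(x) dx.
g(x) = 18*x^2/7 + 14*x/5 - 79/35

The best approximation g ∈ W is the orthogonal projection of f onto W. Writing g = a_0 + a_1 x + a_2 x^2, the coefficients solve the normal equations G · a = b where
  G_{ij} = <φ_i, φ_j> and b_i = <f, φ_i>, with φ_0 = 1, φ_1 = x, φ_2 = x^2.
G =
  [2, 0, 2/3]
  [0, 2/3, 0]
  [2/3, 0, 2/5],
b = (-14/5, 28/15, -10/21).
Solving gives a_0 = -79/35, a_1 = 14/5, a_2 = 18/7, so
  g(x) = 18*x^2/7 + 14*x/5 - 79/35.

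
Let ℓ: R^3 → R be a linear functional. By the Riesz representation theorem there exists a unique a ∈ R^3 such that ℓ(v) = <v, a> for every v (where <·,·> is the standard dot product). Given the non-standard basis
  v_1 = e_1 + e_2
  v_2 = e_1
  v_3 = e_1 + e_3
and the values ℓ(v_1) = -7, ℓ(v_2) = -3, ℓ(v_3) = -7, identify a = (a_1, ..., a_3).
a = (-3, -4, -4)

Write a = (a_1, ..., a_3) in the standard basis. For each basis vector v_i, ℓ(v_i) = <v_i, a> is a linear equation in the a_j's. Collect the n equations into a matrix system V a = ℓ, where row i of V is v_i (expressed in the standard basis). Since V is invertible (lower-triangular with 1s on the diagonal, up to permutation), solve by back-substitution:
  V =
[[1, 1, 0],
 [1, 0, 0],
 [1, 0, 1]]
  V a = (-7, -3, -7)
Solving gives a = (-3, -4, -4).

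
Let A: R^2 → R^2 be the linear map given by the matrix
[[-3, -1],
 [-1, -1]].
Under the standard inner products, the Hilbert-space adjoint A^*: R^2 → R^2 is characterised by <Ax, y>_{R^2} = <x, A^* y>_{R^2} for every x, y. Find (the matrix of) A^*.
A^* = A^T =
[[-3, -1],
 [-1, -1]]

For real matrices with standard dot products, the defining identity <Ax, y> = <x, A^* y> gives (Ax)^T y = x^T (A^*) y, i.e. x^T A^T y = x^T (A^*) y. Since this holds for all x, y, we must have A^* = A^T. Therefore
A^* =
[[-3, -1],
 [-1, -1]].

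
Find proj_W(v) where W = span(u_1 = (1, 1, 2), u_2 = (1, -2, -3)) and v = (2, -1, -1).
proj_W(v) = (2, -1, -1)

Set up U = [u_1 | ... | u_2] ∈ R^(3×2). The projector onto W = col(U) is P = U (U^T U)^(-1) U^T.
Compute U^T U =
  [6, -7]
  [-7, 14],
and U^T v = (-1, 7).
Solve U^T U · c = U^T v for the coefficients: c = (1, 1). The projection is proj_W(v) = U c.
Check: (v - proj_W(v)) · u_1 = 0  (should be 0).
Check: (v - proj_W(v)) · u_2 = 0  (should be 0).
Result: proj_W(v) = (2, -1, -1).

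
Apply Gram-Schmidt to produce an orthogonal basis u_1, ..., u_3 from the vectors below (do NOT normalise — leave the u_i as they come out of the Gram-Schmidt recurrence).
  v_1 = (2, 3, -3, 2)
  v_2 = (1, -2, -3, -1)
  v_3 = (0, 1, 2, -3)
Orthogonal basis:
  u_1 = (2, 3, -3, 2)
  u_2 = (10/13, -61/26, -69/26, -16/13)
  u_3 = (343/381, 535/381, 31/127, -1006/381)

Apply the Gram-Schmidt recurrence
  u_1 = v_1
  u_i = v_i − Σ_{j<i} ((v_i · u_j) / (u_j · u_j)) · u_j.

Step by step this gives:
  u_1 = (2, 3, -3, 2)
  u_2 = (10/13, -61/26, -69/26, -16/13)
  u_3 = (343/381, 535/381, 31/127, -1006/381)

Orthogonality check:
  u_2 · u_1 = 0 (should be 0)
  u_3 · u_1 = 0 (should be 0)
  u_3 · u_2 = 0 (should be 0)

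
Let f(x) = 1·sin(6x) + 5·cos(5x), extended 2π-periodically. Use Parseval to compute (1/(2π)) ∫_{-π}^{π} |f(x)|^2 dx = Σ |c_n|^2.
Σ |c_n|^2 = 13

Expand |f|^2 and use orthogonality of {sin(nx), cos(mx)} on [-π, π]:
  ∫_{-π}^{π} sin(nx)^2 dx = π, ∫ cos(mx)^2 dx = π, and cross terms integrate to 0.
So ∫_{-π}^{π} f(x)^2 dx = 1^2 · π + 5^2 · π = (1 + 25)π.
Divide by 2π: (1 + 25)/2 = 13.
By Parseval, this equals Σ |c_n|^2.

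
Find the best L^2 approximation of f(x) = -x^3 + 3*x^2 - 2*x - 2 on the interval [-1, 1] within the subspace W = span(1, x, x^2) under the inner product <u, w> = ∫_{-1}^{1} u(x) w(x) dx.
g(x) = 3*x^2 - 13*x/5 - 2

The best approximation g ∈ W is the orthogonal projection of f onto W. Writing g = a_0 + a_1 x + a_2 x^2, the coefficients solve the normal equations G · a = b where
  G_{ij} = <φ_i, φ_j> and b_i = <f, φ_i>, with φ_0 = 1, φ_1 = x, φ_2 = x^2.
G =
  [2, 0, 2/3]
  [0, 2/3, 0]
  [2/3, 0, 2/5],
b = (-2, -26/15, -2/15).
Solving gives a_0 = -2, a_1 = -13/5, a_2 = 3, so
  g(x) = 3*x^2 - 13*x/5 - 2.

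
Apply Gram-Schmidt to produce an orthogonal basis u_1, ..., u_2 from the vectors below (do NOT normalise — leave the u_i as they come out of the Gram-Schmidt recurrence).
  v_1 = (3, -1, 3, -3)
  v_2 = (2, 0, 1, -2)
Orthogonal basis:
  u_1 = (3, -1, 3, -3)
  u_2 = (11/28, 15/28, -17/28, -11/28)

Apply the Gram-Schmidt recurrence
  u_1 = v_1
  u_i = v_i − Σ_{j<i} ((v_i · u_j) / (u_j · u_j)) · u_j.

Step by step this gives:
  u_1 = (3, -1, 3, -3)
  u_2 = (11/28, 15/28, -17/28, -11/28)

Orthogonality check:
  u_2 · u_1 = 0 (should be 0)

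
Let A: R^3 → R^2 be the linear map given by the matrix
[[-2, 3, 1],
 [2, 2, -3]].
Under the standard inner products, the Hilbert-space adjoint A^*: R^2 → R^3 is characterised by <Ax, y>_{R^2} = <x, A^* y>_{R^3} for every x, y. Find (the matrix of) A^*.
A^* = A^T =
[[-2, 2],
 [3, 2],
 [1, -3]]

For real matrices with standard dot products, the defining identity <Ax, y> = <x, A^* y> gives (Ax)^T y = x^T (A^*) y, i.e. x^T A^T y = x^T (A^*) y. Since this holds for all x, y, we must have A^* = A^T. Therefore
A^* =
[[-2, 2],
 [3, 2],
 [1, -3]].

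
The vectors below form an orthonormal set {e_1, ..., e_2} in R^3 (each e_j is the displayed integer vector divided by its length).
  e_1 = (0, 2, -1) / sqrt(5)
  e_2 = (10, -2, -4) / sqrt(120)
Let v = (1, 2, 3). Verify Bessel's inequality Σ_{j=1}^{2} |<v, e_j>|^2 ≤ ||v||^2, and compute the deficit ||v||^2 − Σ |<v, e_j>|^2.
Σ |<v, e_j>|^2 = 1/2; ||v||^2 = 14; deficit = 27/2

Write each e_j = u_j / sqrt(<u_j, u_j>) where u_j is the displayed integer vector. Then <v, e_j> = <v, u_j> / sqrt(<u_j, u_j>), so |<v, e_j>|^2 = <v, u_j>^2 / <u_j, u_j>.
Coefficients: <v, e_1> = 1/sqrt(5), <v, e_2> = -6/sqrt(120).
Square and sum: Σ |<v, e_j>|^2 = 1/2.
Compute ||v||^2 = v·v = 14.
Deficit = 14 − 1/2 = 27/2 ≥ 0, confirming Bessel's inequality. (The deficit equals ||v − Σ <v,e_j> e_j||^2, the squared distance from v to span{e_j}.)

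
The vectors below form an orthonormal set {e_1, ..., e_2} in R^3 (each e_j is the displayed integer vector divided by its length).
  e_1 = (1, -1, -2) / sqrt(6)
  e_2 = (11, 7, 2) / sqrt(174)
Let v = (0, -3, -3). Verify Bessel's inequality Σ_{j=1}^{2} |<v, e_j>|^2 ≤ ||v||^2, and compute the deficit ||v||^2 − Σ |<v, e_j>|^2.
Σ |<v, e_j>|^2 = 513/29; ||v||^2 = 18; deficit = 9/29

Write each e_j = u_j / sqrt(<u_j, u_j>) where u_j is the displayed integer vector. Then <v, e_j> = <v, u_j> / sqrt(<u_j, u_j>), so |<v, e_j>|^2 = <v, u_j>^2 / <u_j, u_j>.
Coefficients: <v, e_1> = 9/sqrt(6), <v, e_2> = -27/sqrt(174).
Square and sum: Σ |<v, e_j>|^2 = 513/29.
Compute ||v||^2 = v·v = 18.
Deficit = 18 − 513/29 = 9/29 ≥ 0, confirming Bessel's inequality. (The deficit equals ||v − Σ <v,e_j> e_j||^2, the squared distance from v to span{e_j}.)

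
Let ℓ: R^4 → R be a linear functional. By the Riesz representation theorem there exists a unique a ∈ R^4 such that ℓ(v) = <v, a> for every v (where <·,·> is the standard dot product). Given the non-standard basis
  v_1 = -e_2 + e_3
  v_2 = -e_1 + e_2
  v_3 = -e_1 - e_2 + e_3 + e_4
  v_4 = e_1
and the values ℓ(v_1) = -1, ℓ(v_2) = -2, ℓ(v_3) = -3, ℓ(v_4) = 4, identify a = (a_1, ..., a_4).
a = (4, 2, 1, 2)

Write a = (a_1, ..., a_4) in the standard basis. For each basis vector v_i, ℓ(v_i) = <v_i, a> is a linear equation in the a_j's. Collect the n equations into a matrix system V a = ℓ, where row i of V is v_i (expressed in the standard basis). Since V is invertible (lower-triangular with 1s on the diagonal, up to permutation), solve by back-substitution:
  V =
[[0, -1, 1, 0],
 [-1, 1, 0, 0],
 [-1, -1, 1, 1],
 [1, 0, 0, 0]]
  V a = (-1, -2, -3, 4)
Solving gives a = (4, 2, 1, 2).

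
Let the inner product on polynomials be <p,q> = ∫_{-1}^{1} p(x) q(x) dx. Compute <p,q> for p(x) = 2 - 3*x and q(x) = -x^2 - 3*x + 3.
<p,q> = 50/3

Expand the product: p(x)·q(x) = 3*x^3 + 7*x^2 - 15*x + 6.
∫_{-1}^{1} of each monomial x^k gives [2/(k+1) if k even, 0 if k odd]. Integrating term-by-term (or equivalently evaluating the antiderivative F(x) = 3*x^4/4 + 7*x^3/3 - 15*x^2/2 + 6*x at the endpoints):
  F(1) − F(−1) = 19/12 − (-181/12) = 50/3.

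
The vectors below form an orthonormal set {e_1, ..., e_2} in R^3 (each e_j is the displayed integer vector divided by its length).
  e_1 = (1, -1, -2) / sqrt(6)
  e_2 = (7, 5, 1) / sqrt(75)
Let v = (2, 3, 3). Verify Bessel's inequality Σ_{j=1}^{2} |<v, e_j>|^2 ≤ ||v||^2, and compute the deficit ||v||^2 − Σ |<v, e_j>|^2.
Σ |<v, e_j>|^2 = 1091/50; ||v||^2 = 22; deficit = 9/50

Write each e_j = u_j / sqrt(<u_j, u_j>) where u_j is the displayed integer vector. Then <v, e_j> = <v, u_j> / sqrt(<u_j, u_j>), so |<v, e_j>|^2 = <v, u_j>^2 / <u_j, u_j>.
Coefficients: <v, e_1> = -7/sqrt(6), <v, e_2> = 32/sqrt(75).
Square and sum: Σ |<v, e_j>|^2 = 1091/50.
Compute ||v||^2 = v·v = 22.
Deficit = 22 − 1091/50 = 9/50 ≥ 0, confirming Bessel's inequality. (The deficit equals ||v − Σ <v,e_j> e_j||^2, the squared distance from v to span{e_j}.)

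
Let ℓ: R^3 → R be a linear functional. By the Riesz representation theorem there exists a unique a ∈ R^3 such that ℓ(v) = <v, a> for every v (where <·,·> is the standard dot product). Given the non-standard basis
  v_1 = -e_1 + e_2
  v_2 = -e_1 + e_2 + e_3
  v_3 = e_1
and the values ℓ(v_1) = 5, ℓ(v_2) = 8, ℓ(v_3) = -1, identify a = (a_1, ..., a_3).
a = (-1, 4, 3)

Write a = (a_1, ..., a_3) in the standard basis. For each basis vector v_i, ℓ(v_i) = <v_i, a> is a linear equation in the a_j's. Collect the n equations into a matrix system V a = ℓ, where row i of V is v_i (expressed in the standard basis). Since V is invertible (lower-triangular with 1s on the diagonal, up to permutation), solve by back-substitution:
  V =
[[-1, 1, 0],
 [-1, 1, 1],
 [1, 0, 0]]
  V a = (5, 8, -1)
Solving gives a = (-1, 4, 3).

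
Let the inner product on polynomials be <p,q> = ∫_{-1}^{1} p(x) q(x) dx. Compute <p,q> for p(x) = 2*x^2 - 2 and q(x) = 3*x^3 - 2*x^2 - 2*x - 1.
<p,q> = 56/15

Expand the product: p(x)·q(x) = 6*x^5 - 4*x^4 - 10*x^3 + 2*x^2 + 4*x + 2.
∫_{-1}^{1} of each monomial x^k gives [2/(k+1) if k even, 0 if k odd]. Integrating term-by-term (or equivalently evaluating the antiderivative F(x) = x^6 - 4*x^5/5 - 5*x^4/2 + 2*x^3/3 + 2*x^2 + 2*x at the endpoints):
  F(1) − F(−1) = 71/30 − (-41/30) = 56/15.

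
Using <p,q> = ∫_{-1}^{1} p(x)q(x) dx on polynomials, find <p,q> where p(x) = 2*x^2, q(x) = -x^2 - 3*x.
<p,q> = -4/5

Expand the product: p(x)·q(x) = -2*x^4 - 6*x^3.
∫_{-1}^{1} of each monomial x^k gives [2/(k+1) if k even, 0 if k odd]. Integrating term-by-term (or equivalently evaluating the antiderivative F(x) = -2*x^5/5 - 3*x^4/2 at the endpoints):
  F(1) − F(−1) = -19/10 − (-11/10) = -4/5.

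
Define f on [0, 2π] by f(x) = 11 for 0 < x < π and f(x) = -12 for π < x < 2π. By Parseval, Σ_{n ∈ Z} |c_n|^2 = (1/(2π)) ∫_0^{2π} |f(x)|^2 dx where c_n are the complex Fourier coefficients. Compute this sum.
Σ |c_n|^2 = 265/2

Parseval equates the L^2 energy of f (normalised by 1/(2π)) with the ℓ^2 sum of its Fourier coefficients: (1/(2π)) ∫_0^{2π} |f|^2 = Σ |c_n|^2.
Compute the left side: (1/(2π)) [∫_0^π 11^2 dx + ∫_π^{2π} (-12)^2 dx] = (1/(2π)) · (121π + 144π) = (121 + 144)/2 = 265/2.
So Σ_{n ∈ Z} |c_n|^2 = 265/2.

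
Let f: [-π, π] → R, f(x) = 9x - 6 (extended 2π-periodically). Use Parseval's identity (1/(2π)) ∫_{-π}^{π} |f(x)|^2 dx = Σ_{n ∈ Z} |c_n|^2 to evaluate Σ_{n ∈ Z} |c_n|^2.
Σ |c_n|^2 = 27π^2 + 36

Expand and integrate term by term over [-π, π]:
  ∫ (9x)^2 dx = 81·(2π^3/3); ∫ 2·9·(-6)·x dx = 0 (odd integrand); ∫ (-6)^2 dx = 36·2π.
So (1/(2π)) ∫_{-π}^{π} (9x - 6)^2 dx = 81π^2/3 + 36 = 27π^2 + 36.
Parseval ⇒ Σ |c_n|^2 = 27π^2 + 36.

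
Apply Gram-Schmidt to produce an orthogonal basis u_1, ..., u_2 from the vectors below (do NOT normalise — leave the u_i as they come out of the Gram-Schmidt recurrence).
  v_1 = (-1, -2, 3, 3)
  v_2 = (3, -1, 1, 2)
Orthogonal basis:
  u_1 = (-1, -2, 3, 3)
  u_2 = (77/23, -7/23, -1/23, 22/23)

Apply the Gram-Schmidt recurrence
  u_1 = v_1
  u_i = v_i − Σ_{j<i} ((v_i · u_j) / (u_j · u_j)) · u_j.

Step by step this gives:
  u_1 = (-1, -2, 3, 3)
  u_2 = (77/23, -7/23, -1/23, 22/23)

Orthogonality check:
  u_2 · u_1 = 0 (should be 0)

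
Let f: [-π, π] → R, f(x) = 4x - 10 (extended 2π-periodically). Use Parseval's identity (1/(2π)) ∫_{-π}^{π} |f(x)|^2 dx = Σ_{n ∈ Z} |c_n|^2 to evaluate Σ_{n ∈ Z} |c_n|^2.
Σ |c_n|^2 = 16π^2/3 + 100

Expand and integrate term by term over [-π, π]:
  ∫ (4x)^2 dx = 16·(2π^3/3); ∫ 2·4·(-10)·x dx = 0 (odd integrand); ∫ (-10)^2 dx = 100·2π.
So (1/(2π)) ∫_{-π}^{π} (4x - 10)^2 dx = 16π^2/3 + 100 = 16π^2/3 + 100.
Parseval ⇒ Σ |c_n|^2 = 16π^2/3 + 100.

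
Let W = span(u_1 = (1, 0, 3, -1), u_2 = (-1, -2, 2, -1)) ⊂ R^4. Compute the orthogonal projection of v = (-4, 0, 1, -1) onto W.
proj_W(v) = (-119/74, -77/37, 14/37, -35/74)

Set up U = [u_1 | ... | u_2] ∈ R^(4×2). The projector onto W = col(U) is P = U (U^T U)^(-1) U^T.
Compute U^T U =
  [11, 6]
  [6, 10],
and U^T v = (0, 7).
Solve U^T U · c = U^T v for the coefficients: c = (-21/37, 77/74). The projection is proj_W(v) = U c.
Check: (v - proj_W(v)) · u_1 = 0  (should be 0).
Check: (v - proj_W(v)) · u_2 = 0  (should be 0).
Result: proj_W(v) = (-119/74, -77/37, 14/37, -35/74).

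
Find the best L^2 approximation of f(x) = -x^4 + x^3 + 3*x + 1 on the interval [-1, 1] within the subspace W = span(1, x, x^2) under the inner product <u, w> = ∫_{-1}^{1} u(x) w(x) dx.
g(x) = -6*x^2/7 + 18*x/5 + 38/35

The best approximation g ∈ W is the orthogonal projection of f onto W. Writing g = a_0 + a_1 x + a_2 x^2, the coefficients solve the normal equations G · a = b where
  G_{ij} = <φ_i, φ_j> and b_i = <f, φ_i>, with φ_0 = 1, φ_1 = x, φ_2 = x^2.
G =
  [2, 0, 2/3]
  [0, 2/3, 0]
  [2/3, 0, 2/5],
b = (8/5, 12/5, 8/21).
Solving gives a_0 = 38/35, a_1 = 18/5, a_2 = -6/7, so
  g(x) = -6*x^2/7 + 18*x/5 + 38/35.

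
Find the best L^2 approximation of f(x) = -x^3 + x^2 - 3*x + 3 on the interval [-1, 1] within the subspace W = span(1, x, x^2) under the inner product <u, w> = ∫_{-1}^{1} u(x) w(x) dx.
g(x) = x^2 - 18*x/5 + 3

The best approximation g ∈ W is the orthogonal projection of f onto W. Writing g = a_0 + a_1 x + a_2 x^2, the coefficients solve the normal equations G · a = b where
  G_{ij} = <φ_i, φ_j> and b_i = <f, φ_i>, with φ_0 = 1, φ_1 = x, φ_2 = x^2.
G =
  [2, 0, 2/3]
  [0, 2/3, 0]
  [2/3, 0, 2/5],
b = (20/3, -12/5, 12/5).
Solving gives a_0 = 3, a_1 = -18/5, a_2 = 1, so
  g(x) = x^2 - 18*x/5 + 3.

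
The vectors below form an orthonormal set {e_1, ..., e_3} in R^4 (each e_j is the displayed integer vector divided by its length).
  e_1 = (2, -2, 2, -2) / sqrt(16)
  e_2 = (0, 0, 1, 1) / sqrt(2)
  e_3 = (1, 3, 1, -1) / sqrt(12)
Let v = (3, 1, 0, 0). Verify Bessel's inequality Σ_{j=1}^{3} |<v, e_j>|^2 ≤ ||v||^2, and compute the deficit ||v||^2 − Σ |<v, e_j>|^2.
Σ |<v, e_j>|^2 = 4; ||v||^2 = 10; deficit = 6

Write each e_j = u_j / sqrt(<u_j, u_j>) where u_j is the displayed integer vector. Then <v, e_j> = <v, u_j> / sqrt(<u_j, u_j>), so |<v, e_j>|^2 = <v, u_j>^2 / <u_j, u_j>.
Coefficients: <v, e_1> = 4/sqrt(16), <v, e_2> = 0/sqrt(2), <v, e_3> = 6/sqrt(12).
Square and sum: Σ |<v, e_j>|^2 = 4.
Compute ||v||^2 = v·v = 10.
Deficit = 10 − 4 = 6 ≥ 0, confirming Bessel's inequality. (The deficit equals ||v − Σ <v,e_j> e_j||^2, the squared distance from v to span{e_j}.)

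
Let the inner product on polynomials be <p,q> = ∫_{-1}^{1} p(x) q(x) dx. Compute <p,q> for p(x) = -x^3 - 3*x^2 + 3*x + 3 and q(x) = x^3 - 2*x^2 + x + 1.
<p,q> = 172/35

Expand the product: p(x)·q(x) = -x^6 - x^5 + 8*x^4 - 7*x^3 - 6*x^2 + 6*x + 3.
∫_{-1}^{1} of each monomial x^k gives [2/(k+1) if k even, 0 if k odd]. Integrating term-by-term (or equivalently evaluating the antiderivative F(x) = -x^7/7 - x^6/6 + 8*x^5/5 - 7*x^4/4 - 2*x^3 + 3*x^2 + 3*x at the endpoints):
  F(1) − F(−1) = 1487/420 − (-577/420) = 172/35.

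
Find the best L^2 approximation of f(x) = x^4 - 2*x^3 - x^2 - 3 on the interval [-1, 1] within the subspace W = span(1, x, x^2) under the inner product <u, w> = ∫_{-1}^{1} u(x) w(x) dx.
g(x) = -x^2/7 - 6*x/5 - 108/35

The best approximation g ∈ W is the orthogonal projection of f onto W. Writing g = a_0 + a_1 x + a_2 x^2, the coefficients solve the normal equations G · a = b where
  G_{ij} = <φ_i, φ_j> and b_i = <f, φ_i>, with φ_0 = 1, φ_1 = x, φ_2 = x^2.
G =
  [2, 0, 2/3]
  [0, 2/3, 0]
  [2/3, 0, 2/5],
b = (-94/15, -4/5, -74/35).
Solving gives a_0 = -108/35, a_1 = -6/5, a_2 = -1/7, so
  g(x) = -x^2/7 - 6*x/5 - 108/35.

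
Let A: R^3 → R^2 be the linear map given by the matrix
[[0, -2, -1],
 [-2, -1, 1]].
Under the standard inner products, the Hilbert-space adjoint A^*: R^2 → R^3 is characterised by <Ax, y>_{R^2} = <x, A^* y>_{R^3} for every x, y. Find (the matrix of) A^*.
A^* = A^T =
[[0, -2],
 [-2, -1],
 [-1, 1]]

For real matrices with standard dot products, the defining identity <Ax, y> = <x, A^* y> gives (Ax)^T y = x^T (A^*) y, i.e. x^T A^T y = x^T (A^*) y. Since this holds for all x, y, we must have A^* = A^T. Therefore
A^* =
[[0, -2],
 [-2, -1],
 [-1, 1]].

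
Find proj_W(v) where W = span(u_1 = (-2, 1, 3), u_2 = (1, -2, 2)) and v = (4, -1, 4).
proj_W(v) = (96/61, -381/122, 377/122)

Set up U = [u_1 | ... | u_2] ∈ R^(3×2). The projector onto W = col(U) is P = U (U^T U)^(-1) U^T.
Compute U^T U =
  [14, 2]
  [2, 9],
and U^T v = (3, 14).
Solve U^T U · c = U^T v for the coefficients: c = (-1/122, 95/61). The projection is proj_W(v) = U c.
Check: (v - proj_W(v)) · u_1 = 0  (should be 0).
Check: (v - proj_W(v)) · u_2 = 0  (should be 0).
Result: proj_W(v) = (96/61, -381/122, 377/122).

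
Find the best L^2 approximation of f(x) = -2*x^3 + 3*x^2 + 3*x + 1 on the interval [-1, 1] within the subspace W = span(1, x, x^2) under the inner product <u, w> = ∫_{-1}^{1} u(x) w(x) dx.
g(x) = 3*x^2 + 9*x/5 + 1

The best approximation g ∈ W is the orthogonal projection of f onto W. Writing g = a_0 + a_1 x + a_2 x^2, the coefficients solve the normal equations G · a = b where
  G_{ij} = <φ_i, φ_j> and b_i = <f, φ_i>, with φ_0 = 1, φ_1 = x, φ_2 = x^2.
G =
  [2, 0, 2/3]
  [0, 2/3, 0]
  [2/3, 0, 2/5],
b = (4, 6/5, 28/15).
Solving gives a_0 = 1, a_1 = 9/5, a_2 = 3, so
  g(x) = 3*x^2 + 9*x/5 + 1.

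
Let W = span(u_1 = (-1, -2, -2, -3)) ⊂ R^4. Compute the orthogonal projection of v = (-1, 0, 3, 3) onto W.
proj_W(v) = (7/9, 14/9, 14/9, 7/3)

Set up U = [u_1 | ... | u_1] ∈ R^(4×1). The projector onto W = col(U) is P = U (U^T U)^(-1) U^T.
Compute U^T U =
  [18],
and U^T v = (-14).
Solve U^T U · c = U^T v for the coefficients: c = (-7/9). The projection is proj_W(v) = U c.
Check: (v - proj_W(v)) · u_1 = 0  (should be 0).
Result: proj_W(v) = (7/9, 14/9, 14/9, 7/3).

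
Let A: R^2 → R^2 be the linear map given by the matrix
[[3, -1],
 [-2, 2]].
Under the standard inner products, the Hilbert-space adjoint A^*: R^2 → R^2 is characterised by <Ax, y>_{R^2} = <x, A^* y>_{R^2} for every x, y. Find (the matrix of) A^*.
A^* = A^T =
[[3, -2],
 [-1, 2]]

For real matrices with standard dot products, the defining identity <Ax, y> = <x, A^* y> gives (Ax)^T y = x^T (A^*) y, i.e. x^T A^T y = x^T (A^*) y. Since this holds for all x, y, we must have A^* = A^T. Therefore
A^* =
[[3, -2],
 [-1, 2]].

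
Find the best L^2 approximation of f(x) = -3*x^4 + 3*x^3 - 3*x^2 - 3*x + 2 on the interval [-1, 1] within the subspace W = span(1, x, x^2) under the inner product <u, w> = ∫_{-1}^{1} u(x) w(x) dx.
g(x) = -39*x^2/7 - 6*x/5 + 79/35

The best approximation g ∈ W is the orthogonal projection of f onto W. Writing g = a_0 + a_1 x + a_2 x^2, the coefficients solve the normal equations G · a = b where
  G_{ij} = <φ_i, φ_j> and b_i = <f, φ_i>, with φ_0 = 1, φ_1 = x, φ_2 = x^2.
G =
  [2, 0, 2/3]
  [0, 2/3, 0]
  [2/3, 0, 2/5],
b = (4/5, -4/5, -76/105).
Solving gives a_0 = 79/35, a_1 = -6/5, a_2 = -39/7, so
  g(x) = -39*x^2/7 - 6*x/5 + 79/35.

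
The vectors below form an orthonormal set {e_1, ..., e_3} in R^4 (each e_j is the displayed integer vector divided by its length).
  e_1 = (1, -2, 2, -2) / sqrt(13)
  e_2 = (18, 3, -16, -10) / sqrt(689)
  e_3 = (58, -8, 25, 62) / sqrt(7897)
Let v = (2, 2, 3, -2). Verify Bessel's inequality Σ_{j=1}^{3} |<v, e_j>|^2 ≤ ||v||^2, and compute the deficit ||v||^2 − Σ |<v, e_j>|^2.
Σ |<v, e_j>|^2 = 825/149; ||v||^2 = 21; deficit = 2304/149

Write each e_j = u_j / sqrt(<u_j, u_j>) where u_j is the displayed integer vector. Then <v, e_j> = <v, u_j> / sqrt(<u_j, u_j>), so |<v, e_j>|^2 = <v, u_j>^2 / <u_j, u_j>.
Coefficients: <v, e_1> = 8/sqrt(13), <v, e_2> = 14/sqrt(689), <v, e_3> = 51/sqrt(7897).
Square and sum: Σ |<v, e_j>|^2 = 825/149.
Compute ||v||^2 = v·v = 21.
Deficit = 21 − 825/149 = 2304/149 ≥ 0, confirming Bessel's inequality. (The deficit equals ||v − Σ <v,e_j> e_j||^2, the squared distance from v to span{e_j}.)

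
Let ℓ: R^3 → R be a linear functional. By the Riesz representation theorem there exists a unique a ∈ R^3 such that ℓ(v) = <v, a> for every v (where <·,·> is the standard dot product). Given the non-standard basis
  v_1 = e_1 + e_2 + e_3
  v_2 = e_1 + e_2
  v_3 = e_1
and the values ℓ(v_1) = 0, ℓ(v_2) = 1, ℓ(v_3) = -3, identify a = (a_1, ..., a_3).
a = (-3, 4, -1)

Write a = (a_1, ..., a_3) in the standard basis. For each basis vector v_i, ℓ(v_i) = <v_i, a> is a linear equation in the a_j's. Collect the n equations into a matrix system V a = ℓ, where row i of V is v_i (expressed in the standard basis). Since V is invertible (lower-triangular with 1s on the diagonal, up to permutation), solve by back-substitution:
  V =
[[1, 1, 1],
 [1, 1, 0],
 [1, 0, 0]]
  V a = (0, 1, -3)
Solving gives a = (-3, 4, -1).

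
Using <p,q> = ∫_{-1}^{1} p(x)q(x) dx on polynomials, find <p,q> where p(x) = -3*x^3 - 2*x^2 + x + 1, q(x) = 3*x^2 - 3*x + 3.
<p,q> = 16/5

Expand the product: p(x)·q(x) = -9*x^5 + 3*x^4 - 6*x^2 + 3.
∫_{-1}^{1} of each monomial x^k gives [2/(k+1) if k even, 0 if k odd]. Integrating term-by-term (or equivalently evaluating the antiderivative F(x) = -3*x^6/2 + 3*x^5/5 - 2*x^3 + 3*x at the endpoints):
  F(1) − F(−1) = 1/10 − (-31/10) = 16/5.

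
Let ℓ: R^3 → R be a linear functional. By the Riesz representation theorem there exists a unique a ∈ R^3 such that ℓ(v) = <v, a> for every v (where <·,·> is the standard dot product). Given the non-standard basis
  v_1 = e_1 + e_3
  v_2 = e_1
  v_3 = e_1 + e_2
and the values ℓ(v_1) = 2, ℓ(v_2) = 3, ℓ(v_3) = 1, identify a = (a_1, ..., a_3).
a = (3, -2, -1)

Write a = (a_1, ..., a_3) in the standard basis. For each basis vector v_i, ℓ(v_i) = <v_i, a> is a linear equation in the a_j's. Collect the n equations into a matrix system V a = ℓ, where row i of V is v_i (expressed in the standard basis). Since V is invertible (lower-triangular with 1s on the diagonal, up to permutation), solve by back-substitution:
  V =
[[1, 0, 1],
 [1, 0, 0],
 [1, 1, 0]]
  V a = (2, 3, 1)
Solving gives a = (3, -2, -1).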